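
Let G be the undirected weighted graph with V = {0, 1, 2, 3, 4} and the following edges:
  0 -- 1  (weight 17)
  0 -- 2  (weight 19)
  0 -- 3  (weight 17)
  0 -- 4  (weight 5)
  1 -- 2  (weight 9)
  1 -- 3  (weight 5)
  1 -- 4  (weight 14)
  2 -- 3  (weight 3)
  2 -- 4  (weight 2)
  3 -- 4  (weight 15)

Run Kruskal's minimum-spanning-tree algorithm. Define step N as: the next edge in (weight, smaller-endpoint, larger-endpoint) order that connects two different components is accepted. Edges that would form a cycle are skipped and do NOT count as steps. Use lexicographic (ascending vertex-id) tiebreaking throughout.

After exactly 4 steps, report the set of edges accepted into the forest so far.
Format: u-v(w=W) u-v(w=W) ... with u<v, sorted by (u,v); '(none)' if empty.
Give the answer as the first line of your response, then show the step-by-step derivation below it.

0-4(w=5) 1-3(w=5) 2-3(w=3) 2-4(w=2)

step 1: add edge 2-4 (w=2); MST = {2-4(w=2)}
step 2: add edge 2-3 (w=3); MST = {2-3(w=3) 2-4(w=2)}
step 3: add edge 0-4 (w=5); MST = {0-4(w=5) 2-3(w=3) 2-4(w=2)}
step 4: add edge 1-3 (w=5); MST = {0-4(w=5) 1-3(w=5) 2-3(w=3) 2-4(w=2)}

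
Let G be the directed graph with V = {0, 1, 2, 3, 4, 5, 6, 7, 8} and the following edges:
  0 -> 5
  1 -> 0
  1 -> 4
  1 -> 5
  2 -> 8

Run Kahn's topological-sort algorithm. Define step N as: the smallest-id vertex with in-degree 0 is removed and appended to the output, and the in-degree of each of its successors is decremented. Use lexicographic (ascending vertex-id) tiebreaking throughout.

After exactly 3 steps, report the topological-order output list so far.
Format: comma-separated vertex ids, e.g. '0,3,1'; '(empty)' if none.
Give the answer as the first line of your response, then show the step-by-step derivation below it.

1,0,2

step 1: output 1; order=[1]; indeg=(0,0,0,0,0,1,0,0,1)
step 2: output 0; order=[1,0]; indeg=(0,0,0,0,0,0,0,0,1)
step 3: output 2; order=[1,0,2]; indeg=(0,0,0,0,0,0,0,0,0)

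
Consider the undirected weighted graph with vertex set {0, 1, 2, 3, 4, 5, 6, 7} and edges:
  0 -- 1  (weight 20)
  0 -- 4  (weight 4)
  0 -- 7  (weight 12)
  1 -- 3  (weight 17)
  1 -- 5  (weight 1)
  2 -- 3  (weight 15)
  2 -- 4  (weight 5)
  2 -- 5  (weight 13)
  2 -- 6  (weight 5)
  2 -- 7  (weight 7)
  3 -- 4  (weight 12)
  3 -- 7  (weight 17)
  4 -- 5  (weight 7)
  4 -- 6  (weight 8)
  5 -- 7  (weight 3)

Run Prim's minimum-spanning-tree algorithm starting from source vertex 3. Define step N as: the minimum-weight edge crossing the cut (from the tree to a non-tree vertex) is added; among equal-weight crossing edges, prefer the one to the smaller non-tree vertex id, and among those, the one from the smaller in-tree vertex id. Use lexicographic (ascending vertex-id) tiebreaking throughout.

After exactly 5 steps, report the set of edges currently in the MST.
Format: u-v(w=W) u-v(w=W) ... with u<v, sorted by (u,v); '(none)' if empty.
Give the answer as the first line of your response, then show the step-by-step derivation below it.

0-4(w=4) 2-4(w=5) 2-6(w=5) 3-4(w=12) 4-5(w=7)

step 1: add edge 3-4 (w=12); MST = {3-4(w=12)}
step 2: add edge 0-4 (w=4); MST = {0-4(w=4) 3-4(w=12)}
step 3: add edge 2-4 (w=5); MST = {0-4(w=4) 2-4(w=5) 3-4(w=12)}
step 4: add edge 2-6 (w=5); MST = {0-4(w=4) 2-4(w=5) 2-6(w=5) 3-4(w=12)}
step 5: add edge 4-5 (w=7); MST = {0-4(w=4) 2-4(w=5) 2-6(w=5) 3-4(w=12) 4-5(w=7)}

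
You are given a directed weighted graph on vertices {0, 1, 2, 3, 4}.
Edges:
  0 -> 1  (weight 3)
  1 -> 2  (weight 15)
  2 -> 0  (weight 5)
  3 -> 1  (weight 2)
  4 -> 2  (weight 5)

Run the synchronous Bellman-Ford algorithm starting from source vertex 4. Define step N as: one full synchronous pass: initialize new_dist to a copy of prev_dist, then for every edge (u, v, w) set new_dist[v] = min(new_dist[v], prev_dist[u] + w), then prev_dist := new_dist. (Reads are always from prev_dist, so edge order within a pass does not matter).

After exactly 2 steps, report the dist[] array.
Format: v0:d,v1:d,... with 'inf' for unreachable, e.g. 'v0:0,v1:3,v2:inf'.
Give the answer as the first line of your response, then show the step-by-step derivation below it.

v0:10,v1:inf,v2:5,v3:inf,v4:0

step 1: dist = v0:inf,v1:inf,v2:5,v3:inf,v4:0
step 2: dist = v0:10,v1:inf,v2:5,v3:inf,v4:0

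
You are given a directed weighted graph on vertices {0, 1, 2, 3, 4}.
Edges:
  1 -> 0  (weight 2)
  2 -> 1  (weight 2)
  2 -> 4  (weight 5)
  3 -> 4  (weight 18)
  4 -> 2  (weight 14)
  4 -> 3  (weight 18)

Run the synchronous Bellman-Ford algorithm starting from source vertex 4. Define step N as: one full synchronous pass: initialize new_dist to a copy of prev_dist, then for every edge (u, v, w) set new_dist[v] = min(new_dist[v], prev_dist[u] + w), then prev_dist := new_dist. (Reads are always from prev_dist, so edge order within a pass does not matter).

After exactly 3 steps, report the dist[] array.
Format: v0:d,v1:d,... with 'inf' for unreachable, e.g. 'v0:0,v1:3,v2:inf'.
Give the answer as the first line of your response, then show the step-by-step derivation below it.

v0:18,v1:16,v2:14,v3:18,v4:0

step 1: dist = v0:inf,v1:inf,v2:14,v3:18,v4:0
step 2: dist = v0:inf,v1:16,v2:14,v3:18,v4:0
step 3: dist = v0:18,v1:16,v2:14,v3:18,v4:0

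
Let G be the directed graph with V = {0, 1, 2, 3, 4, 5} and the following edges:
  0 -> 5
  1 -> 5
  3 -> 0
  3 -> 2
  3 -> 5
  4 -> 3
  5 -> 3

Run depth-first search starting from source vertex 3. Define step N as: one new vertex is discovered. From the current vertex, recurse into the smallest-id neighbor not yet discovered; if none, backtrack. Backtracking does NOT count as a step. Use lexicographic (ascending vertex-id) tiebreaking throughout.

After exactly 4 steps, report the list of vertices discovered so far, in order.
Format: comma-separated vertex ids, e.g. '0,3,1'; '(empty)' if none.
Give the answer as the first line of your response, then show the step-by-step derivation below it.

3,0,5,2

step 1: discover 3; path=3; order=3
step 2: discover 0; path=3>0; order=3,0
step 3: discover 5; path=3>0>5; order=3,0,5
step 4: discover 2; path=3>2; order=3,0,5,2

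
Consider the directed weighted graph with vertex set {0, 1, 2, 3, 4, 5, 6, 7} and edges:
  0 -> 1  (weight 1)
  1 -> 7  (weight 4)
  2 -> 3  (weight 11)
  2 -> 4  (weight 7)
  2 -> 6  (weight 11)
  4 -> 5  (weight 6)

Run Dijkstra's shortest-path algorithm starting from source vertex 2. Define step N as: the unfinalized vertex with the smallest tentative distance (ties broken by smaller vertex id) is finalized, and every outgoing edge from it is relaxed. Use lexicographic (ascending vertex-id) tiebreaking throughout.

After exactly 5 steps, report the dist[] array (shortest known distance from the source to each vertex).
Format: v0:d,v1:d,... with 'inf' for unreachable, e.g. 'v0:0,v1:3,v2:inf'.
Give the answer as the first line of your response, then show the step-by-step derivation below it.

v0:inf,v1:inf,v2:0,v3:11,v4:7,v5:13,v6:11,v7:inf

step 1: dist = v0:inf,v1:inf,v2:0,v3:11,v4:7,v5:inf,v6:11,v7:inf
step 2: dist = v0:inf,v1:inf,v2:0,v3:11,v4:7,v5:13,v6:11,v7:inf
step 3: dist = v0:inf,v1:inf,v2:0,v3:11,v4:7,v5:13,v6:11,v7:inf
step 4: dist = v0:inf,v1:inf,v2:0,v3:11,v4:7,v5:13,v6:11,v7:inf
step 5: dist = v0:inf,v1:inf,v2:0,v3:11,v4:7,v5:13,v6:11,v7:inf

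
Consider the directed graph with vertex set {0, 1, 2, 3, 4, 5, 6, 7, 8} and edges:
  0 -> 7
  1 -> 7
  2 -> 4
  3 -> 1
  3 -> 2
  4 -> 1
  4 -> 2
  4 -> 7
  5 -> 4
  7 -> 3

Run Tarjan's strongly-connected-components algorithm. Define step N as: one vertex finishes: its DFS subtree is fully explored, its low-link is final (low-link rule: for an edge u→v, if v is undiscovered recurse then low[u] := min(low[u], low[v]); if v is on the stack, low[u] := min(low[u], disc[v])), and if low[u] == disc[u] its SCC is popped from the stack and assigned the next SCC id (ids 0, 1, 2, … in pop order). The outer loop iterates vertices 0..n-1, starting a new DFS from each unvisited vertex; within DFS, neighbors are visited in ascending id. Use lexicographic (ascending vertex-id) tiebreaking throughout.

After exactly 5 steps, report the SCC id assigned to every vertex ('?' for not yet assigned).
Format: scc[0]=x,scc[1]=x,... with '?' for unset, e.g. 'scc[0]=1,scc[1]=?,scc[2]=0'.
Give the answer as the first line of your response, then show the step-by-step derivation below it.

scc[0]=?,scc[1]=0,scc[2]=0,scc[3]=0,scc[4]=0,scc[5]=?,scc[6]=?,scc[7]=0,scc[8]=?

step 1: low=(low[0]=0,low[1]=1,low[2]=?,low[3]=2,low[4]=?,low[5]=?,low[6]=?,low[7]=1,low[8]=?); scc=(scc[0]=?,scc[1]=?,scc[2]=?,scc[3]=?,scc[4]=?,scc[5]=?,scc[6]=?,scc[7]=?,scc[8]=?)
step 2: low=(low[0]=0,low[1]=1,low[2]=4,low[3]=1,low[4]=1,low[5]=?,low[6]=?,low[7]=1,low[8]=?); scc=(scc[0]=?,scc[1]=?,scc[2]=?,scc[3]=?,scc[4]=?,scc[5]=?,scc[6]=?,scc[7]=?,scc[8]=?)
step 3: low=(low[0]=0,low[1]=1,low[2]=1,low[3]=1,low[4]=1,low[5]=?,low[6]=?,low[7]=1,low[8]=?); scc=(scc[0]=?,scc[1]=?,scc[2]=?,scc[3]=?,scc[4]=?,scc[5]=?,scc[6]=?,scc[7]=?,scc[8]=?)
step 4: low=(low[0]=0,low[1]=1,low[2]=1,low[3]=1,low[4]=1,low[5]=?,low[6]=?,low[7]=1,low[8]=?); scc=(scc[0]=?,scc[1]=?,scc[2]=?,scc[3]=?,scc[4]=?,scc[5]=?,scc[6]=?,scc[7]=?,scc[8]=?)
step 5: low=(low[0]=0,low[1]=1,low[2]=1,low[3]=1,low[4]=1,low[5]=?,low[6]=?,low[7]=1,low[8]=?); scc=(scc[0]=?,scc[1]=0,scc[2]=0,scc[3]=0,scc[4]=0,scc[5]=?,scc[6]=?,scc[7]=0,scc[8]=?)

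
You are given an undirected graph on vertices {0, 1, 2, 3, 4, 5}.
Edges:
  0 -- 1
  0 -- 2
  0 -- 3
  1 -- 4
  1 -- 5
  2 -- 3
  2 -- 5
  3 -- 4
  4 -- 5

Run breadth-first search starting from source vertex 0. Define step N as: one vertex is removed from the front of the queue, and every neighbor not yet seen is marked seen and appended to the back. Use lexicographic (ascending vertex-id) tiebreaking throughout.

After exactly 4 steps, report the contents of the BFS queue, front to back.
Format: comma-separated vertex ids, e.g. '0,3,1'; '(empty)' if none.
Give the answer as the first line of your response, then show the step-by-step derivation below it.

4,5

step 1: dequeue 0; queue=[1,2,3]; order=0
step 2: dequeue 1; queue=[2,3,4,5]; order=0,1
step 3: dequeue 2; queue=[3,4,5]; order=0,1,2
step 4: dequeue 3; queue=[4,5]; order=0,1,2,3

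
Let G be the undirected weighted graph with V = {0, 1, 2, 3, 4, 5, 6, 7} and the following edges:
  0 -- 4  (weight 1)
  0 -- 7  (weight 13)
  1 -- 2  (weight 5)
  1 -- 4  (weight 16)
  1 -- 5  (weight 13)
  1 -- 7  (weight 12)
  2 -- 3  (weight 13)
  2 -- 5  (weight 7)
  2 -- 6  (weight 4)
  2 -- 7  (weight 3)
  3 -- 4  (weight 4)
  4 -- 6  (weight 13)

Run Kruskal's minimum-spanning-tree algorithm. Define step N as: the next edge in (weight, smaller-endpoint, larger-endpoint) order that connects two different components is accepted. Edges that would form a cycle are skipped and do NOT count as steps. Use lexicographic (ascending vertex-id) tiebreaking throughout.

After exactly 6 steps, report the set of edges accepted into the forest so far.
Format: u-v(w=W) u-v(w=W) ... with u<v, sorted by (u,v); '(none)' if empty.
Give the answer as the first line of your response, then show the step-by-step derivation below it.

0-4(w=1) 1-2(w=5) 2-5(w=7) 2-6(w=4) 2-7(w=3) 3-4(w=4)

step 1: add edge 0-4 (w=1); MST = {0-4(w=1)}
step 2: add edge 2-7 (w=3); MST = {0-4(w=1) 2-7(w=3)}
step 3: add edge 2-6 (w=4); MST = {0-4(w=1) 2-6(w=4) 2-7(w=3)}
step 4: add edge 3-4 (w=4); MST = {0-4(w=1) 2-6(w=4) 2-7(w=3) 3-4(w=4)}
step 5: add edge 1-2 (w=5); MST = {0-4(w=1) 1-2(w=5) 2-6(w=4) 2-7(w=3) 3-4(w=4)}
step 6: add edge 2-5 (w=7); MST = {0-4(w=1) 1-2(w=5) 2-5(w=7) 2-6(w=4) 2-7(w=3) 3-4(w=4)}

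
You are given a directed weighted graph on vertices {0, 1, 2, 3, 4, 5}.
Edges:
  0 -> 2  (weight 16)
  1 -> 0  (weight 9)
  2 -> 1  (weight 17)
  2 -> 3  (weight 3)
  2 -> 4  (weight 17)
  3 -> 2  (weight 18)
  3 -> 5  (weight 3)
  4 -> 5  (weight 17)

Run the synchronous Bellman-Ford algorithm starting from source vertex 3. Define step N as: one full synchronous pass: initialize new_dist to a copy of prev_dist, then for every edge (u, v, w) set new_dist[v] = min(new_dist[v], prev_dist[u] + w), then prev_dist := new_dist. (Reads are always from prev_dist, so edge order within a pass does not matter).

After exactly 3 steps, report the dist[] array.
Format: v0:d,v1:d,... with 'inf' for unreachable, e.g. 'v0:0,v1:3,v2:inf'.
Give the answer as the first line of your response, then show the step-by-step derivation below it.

v0:44,v1:35,v2:18,v3:0,v4:35,v5:3

step 1: dist = v0:inf,v1:inf,v2:18,v3:0,v4:inf,v5:3
step 2: dist = v0:inf,v1:35,v2:18,v3:0,v4:35,v5:3
step 3: dist = v0:44,v1:35,v2:18,v3:0,v4:35,v5:3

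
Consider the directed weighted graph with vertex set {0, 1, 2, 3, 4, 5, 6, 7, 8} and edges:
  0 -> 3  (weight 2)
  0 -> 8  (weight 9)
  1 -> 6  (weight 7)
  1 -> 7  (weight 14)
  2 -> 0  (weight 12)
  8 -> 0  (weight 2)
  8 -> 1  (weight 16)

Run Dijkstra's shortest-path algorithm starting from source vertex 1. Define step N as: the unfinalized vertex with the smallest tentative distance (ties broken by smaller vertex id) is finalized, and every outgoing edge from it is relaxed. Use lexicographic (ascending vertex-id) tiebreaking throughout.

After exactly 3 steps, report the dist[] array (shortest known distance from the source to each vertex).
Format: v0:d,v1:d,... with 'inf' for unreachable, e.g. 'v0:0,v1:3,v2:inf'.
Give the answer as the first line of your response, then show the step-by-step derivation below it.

v0:inf,v1:0,v2:inf,v3:inf,v4:inf,v5:inf,v6:7,v7:14,v8:inf

step 1: dist = v0:inf,v1:0,v2:inf,v3:inf,v4:inf,v5:inf,v6:7,v7:14,v8:inf
step 2: dist = v0:inf,v1:0,v2:inf,v3:inf,v4:inf,v5:inf,v6:7,v7:14,v8:inf
step 3: dist = v0:inf,v1:0,v2:inf,v3:inf,v4:inf,v5:inf,v6:7,v7:14,v8:inf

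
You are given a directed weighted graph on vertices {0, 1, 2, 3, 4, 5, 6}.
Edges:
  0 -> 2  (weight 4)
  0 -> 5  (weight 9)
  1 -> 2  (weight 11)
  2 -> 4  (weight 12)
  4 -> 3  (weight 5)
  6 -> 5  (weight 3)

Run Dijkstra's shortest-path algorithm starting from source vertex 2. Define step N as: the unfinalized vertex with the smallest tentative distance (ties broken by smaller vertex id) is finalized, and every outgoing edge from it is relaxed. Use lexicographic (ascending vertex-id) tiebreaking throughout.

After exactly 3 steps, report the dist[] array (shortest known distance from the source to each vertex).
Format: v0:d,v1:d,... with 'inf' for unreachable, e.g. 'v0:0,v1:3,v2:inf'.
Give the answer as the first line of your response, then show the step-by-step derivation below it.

v0:inf,v1:inf,v2:0,v3:17,v4:12,v5:inf,v6:inf

step 1: dist = v0:inf,v1:inf,v2:0,v3:inf,v4:12,v5:inf,v6:inf
step 2: dist = v0:inf,v1:inf,v2:0,v3:17,v4:12,v5:inf,v6:inf
step 3: dist = v0:inf,v1:inf,v2:0,v3:17,v4:12,v5:inf,v6:inf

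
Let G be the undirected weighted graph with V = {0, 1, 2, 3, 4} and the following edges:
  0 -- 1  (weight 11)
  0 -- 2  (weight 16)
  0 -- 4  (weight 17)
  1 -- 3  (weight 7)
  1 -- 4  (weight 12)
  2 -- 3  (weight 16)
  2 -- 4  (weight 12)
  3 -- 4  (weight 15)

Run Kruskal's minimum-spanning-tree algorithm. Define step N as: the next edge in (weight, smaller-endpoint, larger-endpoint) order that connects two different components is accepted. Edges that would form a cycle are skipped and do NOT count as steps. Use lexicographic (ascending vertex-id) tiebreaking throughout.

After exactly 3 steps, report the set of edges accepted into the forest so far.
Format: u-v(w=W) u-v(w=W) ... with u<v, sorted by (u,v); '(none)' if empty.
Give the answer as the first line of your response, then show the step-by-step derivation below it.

0-1(w=11) 1-3(w=7) 1-4(w=12)

step 1: add edge 1-3 (w=7); MST = {1-3(w=7)}
step 2: add edge 0-1 (w=11); MST = {0-1(w=11) 1-3(w=7)}
step 3: add edge 1-4 (w=12); MST = {0-1(w=11) 1-3(w=7) 1-4(w=12)}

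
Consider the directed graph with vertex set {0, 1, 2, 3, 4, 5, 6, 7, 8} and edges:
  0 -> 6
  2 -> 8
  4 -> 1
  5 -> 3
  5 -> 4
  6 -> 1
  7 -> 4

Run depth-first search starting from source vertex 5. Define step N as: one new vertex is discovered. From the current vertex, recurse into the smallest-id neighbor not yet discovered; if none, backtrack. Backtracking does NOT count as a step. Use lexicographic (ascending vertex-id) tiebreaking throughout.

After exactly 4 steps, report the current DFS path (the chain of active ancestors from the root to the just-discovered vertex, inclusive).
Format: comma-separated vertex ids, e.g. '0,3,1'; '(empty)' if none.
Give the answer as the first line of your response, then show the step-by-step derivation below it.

5,4,1

step 1: discover 5; path=5; order=5
step 2: discover 3; path=5>3; order=5,3
step 3: discover 4; path=5>4; order=5,3,4
step 4: discover 1; path=5>4>1; order=5,3,4,1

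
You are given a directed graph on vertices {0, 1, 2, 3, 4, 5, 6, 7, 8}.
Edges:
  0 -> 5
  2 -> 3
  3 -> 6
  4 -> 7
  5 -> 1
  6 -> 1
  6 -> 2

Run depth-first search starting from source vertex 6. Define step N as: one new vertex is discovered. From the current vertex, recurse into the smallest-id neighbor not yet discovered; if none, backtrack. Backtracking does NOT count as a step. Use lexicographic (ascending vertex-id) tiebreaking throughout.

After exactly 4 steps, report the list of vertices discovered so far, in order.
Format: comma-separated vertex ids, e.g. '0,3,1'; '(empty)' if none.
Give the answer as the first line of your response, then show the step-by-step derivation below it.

6,1,2,3

step 1: discover 6; path=6; order=6
step 2: discover 1; path=6>1; order=6,1
step 3: discover 2; path=6>2; order=6,1,2
step 4: discover 3; path=6>2>3; order=6,1,2,3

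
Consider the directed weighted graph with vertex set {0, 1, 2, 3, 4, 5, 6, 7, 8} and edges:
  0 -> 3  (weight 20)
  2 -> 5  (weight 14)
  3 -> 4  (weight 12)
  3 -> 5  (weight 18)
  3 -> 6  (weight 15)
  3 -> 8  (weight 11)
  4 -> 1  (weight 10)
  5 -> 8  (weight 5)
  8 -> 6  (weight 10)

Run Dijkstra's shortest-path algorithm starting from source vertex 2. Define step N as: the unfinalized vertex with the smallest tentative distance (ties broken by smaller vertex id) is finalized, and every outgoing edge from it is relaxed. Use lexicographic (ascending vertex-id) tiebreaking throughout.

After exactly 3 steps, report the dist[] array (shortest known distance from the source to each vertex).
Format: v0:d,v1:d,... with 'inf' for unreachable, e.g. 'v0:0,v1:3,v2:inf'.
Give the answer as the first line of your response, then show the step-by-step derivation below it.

v0:inf,v1:inf,v2:0,v3:inf,v4:inf,v5:14,v6:29,v7:inf,v8:19

step 1: dist = v0:inf,v1:inf,v2:0,v3:inf,v4:inf,v5:14,v6:inf,v7:inf,v8:inf
step 2: dist = v0:inf,v1:inf,v2:0,v3:inf,v4:inf,v5:14,v6:inf,v7:inf,v8:19
step 3: dist = v0:inf,v1:inf,v2:0,v3:inf,v4:inf,v5:14,v6:29,v7:inf,v8:19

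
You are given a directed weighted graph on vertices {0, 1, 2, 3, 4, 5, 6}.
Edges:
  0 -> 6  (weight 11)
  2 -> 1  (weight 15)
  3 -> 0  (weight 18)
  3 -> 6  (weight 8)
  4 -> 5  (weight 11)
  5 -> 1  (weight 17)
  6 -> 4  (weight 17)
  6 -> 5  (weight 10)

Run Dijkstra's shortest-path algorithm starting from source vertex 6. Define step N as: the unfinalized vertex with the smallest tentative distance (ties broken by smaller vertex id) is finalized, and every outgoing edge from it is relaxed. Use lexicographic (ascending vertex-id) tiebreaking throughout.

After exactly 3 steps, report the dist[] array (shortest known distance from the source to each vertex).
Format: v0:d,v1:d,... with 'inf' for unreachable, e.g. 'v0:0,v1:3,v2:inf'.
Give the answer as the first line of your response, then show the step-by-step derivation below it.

v0:inf,v1:27,v2:inf,v3:inf,v4:17,v5:10,v6:0

step 1: dist = v0:inf,v1:inf,v2:inf,v3:inf,v4:17,v5:10,v6:0
step 2: dist = v0:inf,v1:27,v2:inf,v3:inf,v4:17,v5:10,v6:0
step 3: dist = v0:inf,v1:27,v2:inf,v3:inf,v4:17,v5:10,v6:0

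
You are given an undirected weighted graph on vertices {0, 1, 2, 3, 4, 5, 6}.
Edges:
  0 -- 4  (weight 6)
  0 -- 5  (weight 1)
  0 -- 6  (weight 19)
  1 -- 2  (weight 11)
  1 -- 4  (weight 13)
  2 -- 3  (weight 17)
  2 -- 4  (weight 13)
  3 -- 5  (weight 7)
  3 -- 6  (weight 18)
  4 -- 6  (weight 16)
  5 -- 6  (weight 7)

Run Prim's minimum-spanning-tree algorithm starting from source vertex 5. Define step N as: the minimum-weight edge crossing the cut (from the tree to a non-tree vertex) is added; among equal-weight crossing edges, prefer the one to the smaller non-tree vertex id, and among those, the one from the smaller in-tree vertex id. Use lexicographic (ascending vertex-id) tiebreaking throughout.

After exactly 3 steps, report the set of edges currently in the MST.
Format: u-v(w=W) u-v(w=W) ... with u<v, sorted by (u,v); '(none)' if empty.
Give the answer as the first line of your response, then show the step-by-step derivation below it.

0-4(w=6) 0-5(w=1) 3-5(w=7)

step 1: add edge 0-5 (w=1); MST = {0-5(w=1)}
step 2: add edge 0-4 (w=6); MST = {0-4(w=6) 0-5(w=1)}
step 3: add edge 3-5 (w=7); MST = {0-4(w=6) 0-5(w=1) 3-5(w=7)}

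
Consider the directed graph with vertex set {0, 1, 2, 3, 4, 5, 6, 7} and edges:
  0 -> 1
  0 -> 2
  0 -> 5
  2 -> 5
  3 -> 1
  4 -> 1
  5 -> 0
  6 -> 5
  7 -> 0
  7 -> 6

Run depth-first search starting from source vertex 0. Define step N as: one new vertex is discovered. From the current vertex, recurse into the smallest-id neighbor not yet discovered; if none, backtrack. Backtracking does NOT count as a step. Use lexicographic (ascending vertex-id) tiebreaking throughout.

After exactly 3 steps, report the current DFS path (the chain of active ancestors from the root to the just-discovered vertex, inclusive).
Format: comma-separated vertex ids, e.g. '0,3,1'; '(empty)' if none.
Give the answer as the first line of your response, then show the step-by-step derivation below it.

0,2

step 1: discover 0; path=0; order=0
step 2: discover 1; path=0>1; order=0,1
step 3: discover 2; path=0>2; order=0,1,2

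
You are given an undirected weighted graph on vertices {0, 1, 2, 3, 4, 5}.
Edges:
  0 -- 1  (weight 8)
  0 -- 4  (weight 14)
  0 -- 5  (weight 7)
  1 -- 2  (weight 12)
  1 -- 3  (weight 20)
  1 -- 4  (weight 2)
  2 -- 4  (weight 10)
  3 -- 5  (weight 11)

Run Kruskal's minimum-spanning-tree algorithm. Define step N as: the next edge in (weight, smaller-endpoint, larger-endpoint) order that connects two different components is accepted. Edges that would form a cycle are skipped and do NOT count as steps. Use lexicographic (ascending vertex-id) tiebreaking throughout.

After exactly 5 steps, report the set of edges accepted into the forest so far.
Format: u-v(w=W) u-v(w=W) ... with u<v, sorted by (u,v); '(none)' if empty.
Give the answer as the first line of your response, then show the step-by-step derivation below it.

0-1(w=8) 0-5(w=7) 1-4(w=2) 2-4(w=10) 3-5(w=11)

step 1: add edge 1-4 (w=2); MST = {1-4(w=2)}
step 2: add edge 0-5 (w=7); MST = {0-5(w=7) 1-4(w=2)}
step 3: add edge 0-1 (w=8); MST = {0-1(w=8) 0-5(w=7) 1-4(w=2)}
step 4: add edge 2-4 (w=10); MST = {0-1(w=8) 0-5(w=7) 1-4(w=2) 2-4(w=10)}
step 5: add edge 3-5 (w=11); MST = {0-1(w=8) 0-5(w=7) 1-4(w=2) 2-4(w=10) 3-5(w=11)}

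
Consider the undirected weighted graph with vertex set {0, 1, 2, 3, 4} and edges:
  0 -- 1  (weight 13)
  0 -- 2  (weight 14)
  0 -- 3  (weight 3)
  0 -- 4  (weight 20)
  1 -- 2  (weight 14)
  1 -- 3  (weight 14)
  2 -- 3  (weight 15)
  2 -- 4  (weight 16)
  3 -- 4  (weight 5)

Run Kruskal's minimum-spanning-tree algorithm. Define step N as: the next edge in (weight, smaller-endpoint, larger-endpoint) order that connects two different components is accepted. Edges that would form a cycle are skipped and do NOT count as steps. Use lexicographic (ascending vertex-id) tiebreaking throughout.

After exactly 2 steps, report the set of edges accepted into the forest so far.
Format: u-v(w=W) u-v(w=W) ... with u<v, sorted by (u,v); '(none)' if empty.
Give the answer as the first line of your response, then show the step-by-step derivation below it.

0-3(w=3) 3-4(w=5)

step 1: add edge 0-3 (w=3); MST = {0-3(w=3)}
step 2: add edge 3-4 (w=5); MST = {0-3(w=3) 3-4(w=5)}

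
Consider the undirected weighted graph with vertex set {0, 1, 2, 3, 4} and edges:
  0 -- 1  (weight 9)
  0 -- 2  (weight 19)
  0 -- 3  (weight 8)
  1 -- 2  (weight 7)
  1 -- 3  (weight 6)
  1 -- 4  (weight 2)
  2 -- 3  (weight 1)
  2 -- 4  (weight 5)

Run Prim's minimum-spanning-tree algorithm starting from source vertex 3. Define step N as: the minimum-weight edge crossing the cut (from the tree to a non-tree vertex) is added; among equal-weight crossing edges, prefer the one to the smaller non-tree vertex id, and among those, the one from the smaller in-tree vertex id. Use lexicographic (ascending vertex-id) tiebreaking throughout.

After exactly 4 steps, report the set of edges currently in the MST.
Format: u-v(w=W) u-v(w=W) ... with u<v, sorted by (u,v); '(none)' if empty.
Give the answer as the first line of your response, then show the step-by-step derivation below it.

0-3(w=8) 1-4(w=2) 2-3(w=1) 2-4(w=5)

step 1: add edge 2-3 (w=1); MST = {2-3(w=1)}
step 2: add edge 2-4 (w=5); MST = {2-3(w=1) 2-4(w=5)}
step 3: add edge 1-4 (w=2); MST = {1-4(w=2) 2-3(w=1) 2-4(w=5)}
step 4: add edge 0-3 (w=8); MST = {0-3(w=8) 1-4(w=2) 2-3(w=1) 2-4(w=5)}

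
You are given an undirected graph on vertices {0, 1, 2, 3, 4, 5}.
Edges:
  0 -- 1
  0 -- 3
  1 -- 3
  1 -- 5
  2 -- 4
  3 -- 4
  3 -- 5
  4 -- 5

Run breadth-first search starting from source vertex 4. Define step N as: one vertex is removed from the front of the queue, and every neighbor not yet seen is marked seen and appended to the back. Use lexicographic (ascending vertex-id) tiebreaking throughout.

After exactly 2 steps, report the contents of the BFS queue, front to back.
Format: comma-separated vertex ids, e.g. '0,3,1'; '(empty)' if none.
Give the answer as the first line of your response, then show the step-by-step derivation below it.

3,5

step 1: dequeue 4; queue=[2,3,5]; order=4
step 2: dequeue 2; queue=[3,5]; order=4,2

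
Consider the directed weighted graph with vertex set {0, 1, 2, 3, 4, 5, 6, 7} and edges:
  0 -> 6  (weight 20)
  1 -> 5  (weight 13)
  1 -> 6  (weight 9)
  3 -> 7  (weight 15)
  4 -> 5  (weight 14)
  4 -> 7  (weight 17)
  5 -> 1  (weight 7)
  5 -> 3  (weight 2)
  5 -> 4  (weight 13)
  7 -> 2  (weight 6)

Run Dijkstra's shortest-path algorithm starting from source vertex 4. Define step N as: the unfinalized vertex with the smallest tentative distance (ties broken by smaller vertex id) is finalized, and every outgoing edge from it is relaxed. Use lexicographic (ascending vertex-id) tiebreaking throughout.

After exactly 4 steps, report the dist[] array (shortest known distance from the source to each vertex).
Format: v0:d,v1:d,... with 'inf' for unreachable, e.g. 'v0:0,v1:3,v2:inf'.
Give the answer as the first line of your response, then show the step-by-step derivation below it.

v0:inf,v1:21,v2:23,v3:16,v4:0,v5:14,v6:inf,v7:17

step 1: dist = v0:inf,v1:inf,v2:inf,v3:inf,v4:0,v5:14,v6:inf,v7:17
step 2: dist = v0:inf,v1:21,v2:inf,v3:16,v4:0,v5:14,v6:inf,v7:17
step 3: dist = v0:inf,v1:21,v2:inf,v3:16,v4:0,v5:14,v6:inf,v7:17
step 4: dist = v0:inf,v1:21,v2:23,v3:16,v4:0,v5:14,v6:inf,v7:17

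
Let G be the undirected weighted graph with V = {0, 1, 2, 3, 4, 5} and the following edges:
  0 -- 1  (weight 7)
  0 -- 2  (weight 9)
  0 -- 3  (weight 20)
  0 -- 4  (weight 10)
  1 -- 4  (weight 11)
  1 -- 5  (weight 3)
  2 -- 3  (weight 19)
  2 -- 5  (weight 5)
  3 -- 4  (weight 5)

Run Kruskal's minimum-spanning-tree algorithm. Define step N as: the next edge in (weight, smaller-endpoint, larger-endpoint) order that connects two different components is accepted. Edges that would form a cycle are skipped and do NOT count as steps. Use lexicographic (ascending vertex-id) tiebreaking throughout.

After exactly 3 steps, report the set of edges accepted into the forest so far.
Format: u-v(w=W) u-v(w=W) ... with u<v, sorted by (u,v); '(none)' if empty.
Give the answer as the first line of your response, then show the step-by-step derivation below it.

1-5(w=3) 2-5(w=5) 3-4(w=5)

step 1: add edge 1-5 (w=3); MST = {1-5(w=3)}
step 2: add edge 2-5 (w=5); MST = {1-5(w=3) 2-5(w=5)}
step 3: add edge 3-4 (w=5); MST = {1-5(w=3) 2-5(w=5) 3-4(w=5)}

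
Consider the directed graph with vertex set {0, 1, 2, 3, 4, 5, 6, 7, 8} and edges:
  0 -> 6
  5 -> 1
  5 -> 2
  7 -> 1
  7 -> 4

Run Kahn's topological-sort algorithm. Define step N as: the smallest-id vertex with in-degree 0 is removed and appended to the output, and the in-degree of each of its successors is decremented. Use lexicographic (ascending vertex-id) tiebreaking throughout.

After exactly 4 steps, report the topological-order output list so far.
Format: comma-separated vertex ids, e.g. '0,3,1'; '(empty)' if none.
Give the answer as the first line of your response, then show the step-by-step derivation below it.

0,3,5,2

step 1: output 0; order=[0]; indeg=(0,2,1,0,1,0,0,0,0)
step 2: output 3; order=[0,3]; indeg=(0,2,1,0,1,0,0,0,0)
step 3: output 5; order=[0,3,5]; indeg=(0,1,0,0,1,0,0,0,0)
step 4: output 2; order=[0,3,5,2]; indeg=(0,1,0,0,1,0,0,0,0)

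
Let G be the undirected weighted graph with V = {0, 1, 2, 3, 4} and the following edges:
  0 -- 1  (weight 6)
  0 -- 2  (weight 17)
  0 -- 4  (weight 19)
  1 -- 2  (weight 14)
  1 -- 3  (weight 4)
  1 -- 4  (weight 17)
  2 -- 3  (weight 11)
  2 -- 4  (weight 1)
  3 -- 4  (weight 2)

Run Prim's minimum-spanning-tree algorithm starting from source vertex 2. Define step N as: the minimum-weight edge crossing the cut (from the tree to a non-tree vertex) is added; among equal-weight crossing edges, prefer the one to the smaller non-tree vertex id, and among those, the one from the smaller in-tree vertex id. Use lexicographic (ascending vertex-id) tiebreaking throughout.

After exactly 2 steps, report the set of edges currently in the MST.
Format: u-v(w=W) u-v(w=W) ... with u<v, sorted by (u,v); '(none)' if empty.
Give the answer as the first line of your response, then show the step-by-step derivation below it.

2-4(w=1) 3-4(w=2)

step 1: add edge 2-4 (w=1); MST = {2-4(w=1)}
step 2: add edge 3-4 (w=2); MST = {2-4(w=1) 3-4(w=2)}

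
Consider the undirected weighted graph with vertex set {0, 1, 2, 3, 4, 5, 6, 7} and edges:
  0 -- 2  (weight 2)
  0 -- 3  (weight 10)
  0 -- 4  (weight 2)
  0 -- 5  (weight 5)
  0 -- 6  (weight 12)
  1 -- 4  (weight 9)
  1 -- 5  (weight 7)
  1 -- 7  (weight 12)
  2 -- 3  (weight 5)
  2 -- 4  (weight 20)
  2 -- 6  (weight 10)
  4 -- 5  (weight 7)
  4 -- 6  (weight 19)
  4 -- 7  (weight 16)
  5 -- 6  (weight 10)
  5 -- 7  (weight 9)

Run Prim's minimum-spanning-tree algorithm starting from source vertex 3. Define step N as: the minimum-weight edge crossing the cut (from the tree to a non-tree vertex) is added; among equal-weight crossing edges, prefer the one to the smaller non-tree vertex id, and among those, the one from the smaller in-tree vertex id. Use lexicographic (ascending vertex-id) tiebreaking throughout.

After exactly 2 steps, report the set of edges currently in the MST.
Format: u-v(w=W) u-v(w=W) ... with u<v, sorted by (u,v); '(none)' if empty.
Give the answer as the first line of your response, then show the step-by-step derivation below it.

0-2(w=2) 2-3(w=5)

step 1: add edge 2-3 (w=5); MST = {2-3(w=5)}
step 2: add edge 0-2 (w=2); MST = {0-2(w=2) 2-3(w=5)}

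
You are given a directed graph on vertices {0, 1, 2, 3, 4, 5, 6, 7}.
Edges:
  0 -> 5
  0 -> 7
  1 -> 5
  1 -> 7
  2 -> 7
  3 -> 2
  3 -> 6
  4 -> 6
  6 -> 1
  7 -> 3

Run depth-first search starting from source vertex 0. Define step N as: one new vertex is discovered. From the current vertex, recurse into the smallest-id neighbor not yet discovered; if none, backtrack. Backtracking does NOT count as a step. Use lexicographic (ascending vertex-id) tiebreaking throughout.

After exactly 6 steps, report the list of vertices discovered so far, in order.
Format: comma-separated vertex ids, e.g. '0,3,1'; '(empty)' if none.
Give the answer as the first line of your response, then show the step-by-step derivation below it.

0,5,7,3,2,6

step 1: discover 0; path=0; order=0
step 2: discover 5; path=0>5; order=0,5
step 3: discover 7; path=0>7; order=0,5,7
step 4: discover 3; path=0>7>3; order=0,5,7,3
step 5: discover 2; path=0>7>3>2; order=0,5,7,3,2
step 6: discover 6; path=0>7>3>6; order=0,5,7,3,2,6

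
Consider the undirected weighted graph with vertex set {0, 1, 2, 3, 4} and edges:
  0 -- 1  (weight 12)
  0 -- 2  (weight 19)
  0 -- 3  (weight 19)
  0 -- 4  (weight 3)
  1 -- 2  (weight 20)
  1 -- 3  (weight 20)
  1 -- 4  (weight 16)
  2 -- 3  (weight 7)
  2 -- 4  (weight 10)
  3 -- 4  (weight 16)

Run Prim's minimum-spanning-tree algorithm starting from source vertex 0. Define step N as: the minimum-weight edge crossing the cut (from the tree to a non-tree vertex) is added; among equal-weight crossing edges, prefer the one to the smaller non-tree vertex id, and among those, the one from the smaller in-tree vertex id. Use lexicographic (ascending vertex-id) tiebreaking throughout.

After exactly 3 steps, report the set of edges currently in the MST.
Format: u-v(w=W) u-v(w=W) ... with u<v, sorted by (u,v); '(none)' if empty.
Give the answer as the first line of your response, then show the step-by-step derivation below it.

0-4(w=3) 2-3(w=7) 2-4(w=10)

step 1: add edge 0-4 (w=3); MST = {0-4(w=3)}
step 2: add edge 2-4 (w=10); MST = {0-4(w=3) 2-4(w=10)}
step 3: add edge 2-3 (w=7); MST = {0-4(w=3) 2-3(w=7) 2-4(w=10)}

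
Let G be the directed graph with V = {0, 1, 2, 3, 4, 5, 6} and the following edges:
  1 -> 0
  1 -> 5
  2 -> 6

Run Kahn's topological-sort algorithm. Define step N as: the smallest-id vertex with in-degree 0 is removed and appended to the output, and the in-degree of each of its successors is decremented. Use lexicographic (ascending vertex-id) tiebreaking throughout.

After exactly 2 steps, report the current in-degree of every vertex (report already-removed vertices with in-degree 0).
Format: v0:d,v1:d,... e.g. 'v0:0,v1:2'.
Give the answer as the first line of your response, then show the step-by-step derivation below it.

v0:0,v1:0,v2:0,v3:0,v4:0,v5:0,v6:1

step 1: output 1; order=[1]; indeg=(0,0,0,0,0,0,1)
step 2: output 0; order=[1,0]; indeg=(0,0,0,0,0,0,1)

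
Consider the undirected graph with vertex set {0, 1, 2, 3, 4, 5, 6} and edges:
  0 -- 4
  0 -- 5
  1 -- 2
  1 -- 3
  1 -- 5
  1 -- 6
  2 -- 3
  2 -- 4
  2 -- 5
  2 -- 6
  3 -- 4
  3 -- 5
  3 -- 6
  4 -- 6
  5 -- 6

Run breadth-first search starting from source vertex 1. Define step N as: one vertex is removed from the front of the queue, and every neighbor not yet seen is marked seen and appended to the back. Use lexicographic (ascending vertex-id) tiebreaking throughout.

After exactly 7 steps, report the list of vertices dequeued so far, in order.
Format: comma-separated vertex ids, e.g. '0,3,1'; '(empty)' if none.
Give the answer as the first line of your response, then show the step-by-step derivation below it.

1,2,3,5,6,4,0

step 1: dequeue 1; queue=[2,3,5,6]; order=1
step 2: dequeue 2; queue=[3,5,6,4]; order=1,2
step 3: dequeue 3; queue=[5,6,4]; order=1,2,3
step 4: dequeue 5; queue=[6,4,0]; order=1,2,3,5
step 5: dequeue 6; queue=[4,0]; order=1,2,3,5,6
step 6: dequeue 4; queue=[0]; order=1,2,3,5,6,4
step 7: dequeue 0; queue=[(empty)]; order=1,2,3,5,6,4,0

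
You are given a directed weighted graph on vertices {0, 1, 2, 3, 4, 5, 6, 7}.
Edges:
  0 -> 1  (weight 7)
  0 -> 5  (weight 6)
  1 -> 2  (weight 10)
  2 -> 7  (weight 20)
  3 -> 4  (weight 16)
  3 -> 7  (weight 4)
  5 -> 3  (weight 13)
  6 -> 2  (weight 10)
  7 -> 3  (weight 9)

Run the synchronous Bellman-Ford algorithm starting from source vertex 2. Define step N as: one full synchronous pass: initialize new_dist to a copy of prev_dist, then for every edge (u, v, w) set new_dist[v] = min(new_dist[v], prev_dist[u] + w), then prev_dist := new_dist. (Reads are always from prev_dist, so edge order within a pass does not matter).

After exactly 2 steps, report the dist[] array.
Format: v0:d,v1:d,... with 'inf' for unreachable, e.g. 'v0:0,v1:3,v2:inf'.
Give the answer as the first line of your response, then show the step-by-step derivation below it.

v0:inf,v1:inf,v2:0,v3:29,v4:inf,v5:inf,v6:inf,v7:20

step 1: dist = v0:inf,v1:inf,v2:0,v3:inf,v4:inf,v5:inf,v6:inf,v7:20
step 2: dist = v0:inf,v1:inf,v2:0,v3:29,v4:inf,v5:inf,v6:inf,v7:20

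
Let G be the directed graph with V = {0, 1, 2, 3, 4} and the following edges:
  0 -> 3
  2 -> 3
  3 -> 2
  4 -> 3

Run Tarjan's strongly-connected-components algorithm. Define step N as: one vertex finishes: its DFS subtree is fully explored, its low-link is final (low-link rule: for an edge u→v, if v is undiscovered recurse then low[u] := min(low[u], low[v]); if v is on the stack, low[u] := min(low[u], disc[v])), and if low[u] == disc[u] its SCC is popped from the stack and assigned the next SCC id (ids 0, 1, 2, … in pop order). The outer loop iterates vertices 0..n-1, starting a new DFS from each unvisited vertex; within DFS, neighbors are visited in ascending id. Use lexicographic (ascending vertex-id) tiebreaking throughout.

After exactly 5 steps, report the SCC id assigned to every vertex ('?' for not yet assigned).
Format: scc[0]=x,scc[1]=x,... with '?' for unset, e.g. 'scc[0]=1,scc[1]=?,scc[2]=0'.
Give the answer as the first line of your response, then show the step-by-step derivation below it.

scc[0]=1,scc[1]=2,scc[2]=0,scc[3]=0,scc[4]=3

step 1: low=(low[0]=0,low[1]=?,low[2]=1,low[3]=1,low[4]=?); scc=(scc[0]=?,scc[1]=?,scc[2]=?,scc[3]=?,scc[4]=?)
step 2: low=(low[0]=0,low[1]=?,low[2]=1,low[3]=1,low[4]=?); scc=(scc[0]=?,scc[1]=?,scc[2]=0,scc[3]=0,scc[4]=?)
step 3: low=(low[0]=0,low[1]=?,low[2]=1,low[3]=1,low[4]=?); scc=(scc[0]=1,scc[1]=?,scc[2]=0,scc[3]=0,scc[4]=?)
step 4: low=(low[0]=0,low[1]=3,low[2]=1,low[3]=1,low[4]=?); scc=(scc[0]=1,scc[1]=2,scc[2]=0,scc[3]=0,scc[4]=?)
step 5: low=(low[0]=0,low[1]=3,low[2]=1,low[3]=1,low[4]=4); scc=(scc[0]=1,scc[1]=2,scc[2]=0,scc[3]=0,scc[4]=3)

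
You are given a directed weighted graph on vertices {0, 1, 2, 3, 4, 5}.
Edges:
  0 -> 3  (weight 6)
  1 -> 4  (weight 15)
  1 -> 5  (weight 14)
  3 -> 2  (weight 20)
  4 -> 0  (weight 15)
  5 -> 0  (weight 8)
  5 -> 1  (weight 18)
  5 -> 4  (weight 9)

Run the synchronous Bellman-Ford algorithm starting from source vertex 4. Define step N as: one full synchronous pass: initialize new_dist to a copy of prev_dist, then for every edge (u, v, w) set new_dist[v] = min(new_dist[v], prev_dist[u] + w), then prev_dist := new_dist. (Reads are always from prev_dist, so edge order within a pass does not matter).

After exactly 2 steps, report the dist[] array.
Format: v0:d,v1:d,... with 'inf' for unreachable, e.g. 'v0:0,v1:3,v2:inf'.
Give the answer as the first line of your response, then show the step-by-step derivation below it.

v0:15,v1:inf,v2:inf,v3:21,v4:0,v5:inf

step 1: dist = v0:15,v1:inf,v2:inf,v3:inf,v4:0,v5:inf
step 2: dist = v0:15,v1:inf,v2:inf,v3:21,v4:0,v5:inf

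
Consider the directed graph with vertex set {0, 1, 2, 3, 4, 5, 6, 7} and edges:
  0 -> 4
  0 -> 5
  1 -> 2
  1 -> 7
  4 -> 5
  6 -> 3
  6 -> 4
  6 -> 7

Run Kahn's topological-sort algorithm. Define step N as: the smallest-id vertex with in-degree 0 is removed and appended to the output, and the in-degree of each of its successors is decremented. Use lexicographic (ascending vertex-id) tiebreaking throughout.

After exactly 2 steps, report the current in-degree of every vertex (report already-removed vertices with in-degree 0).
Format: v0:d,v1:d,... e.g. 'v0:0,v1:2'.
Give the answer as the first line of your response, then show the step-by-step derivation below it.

v0:0,v1:0,v2:0,v3:1,v4:1,v5:1,v6:0,v7:1

step 1: output 0; order=[0]; indeg=(0,0,1,1,1,1,0,2)
step 2: output 1; order=[0,1]; indeg=(0,0,0,1,1,1,0,1)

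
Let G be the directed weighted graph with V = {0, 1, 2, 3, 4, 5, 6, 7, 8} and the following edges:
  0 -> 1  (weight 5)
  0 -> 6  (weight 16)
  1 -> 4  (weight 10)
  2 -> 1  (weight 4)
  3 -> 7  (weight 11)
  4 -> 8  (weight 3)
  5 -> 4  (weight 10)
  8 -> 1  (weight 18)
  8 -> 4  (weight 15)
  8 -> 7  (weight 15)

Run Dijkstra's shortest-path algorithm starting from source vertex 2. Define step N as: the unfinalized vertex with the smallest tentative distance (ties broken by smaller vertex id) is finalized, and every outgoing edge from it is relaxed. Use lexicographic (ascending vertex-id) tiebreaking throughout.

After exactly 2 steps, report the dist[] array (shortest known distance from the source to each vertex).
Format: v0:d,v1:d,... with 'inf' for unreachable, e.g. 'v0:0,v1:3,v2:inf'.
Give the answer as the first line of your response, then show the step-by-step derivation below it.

v0:inf,v1:4,v2:0,v3:inf,v4:14,v5:inf,v6:inf,v7:inf,v8:inf

step 1: dist = v0:inf,v1:4,v2:0,v3:inf,v4:inf,v5:inf,v6:inf,v7:inf,v8:inf
step 2: dist = v0:inf,v1:4,v2:0,v3:inf,v4:14,v5:inf,v6:inf,v7:inf,v8:inf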